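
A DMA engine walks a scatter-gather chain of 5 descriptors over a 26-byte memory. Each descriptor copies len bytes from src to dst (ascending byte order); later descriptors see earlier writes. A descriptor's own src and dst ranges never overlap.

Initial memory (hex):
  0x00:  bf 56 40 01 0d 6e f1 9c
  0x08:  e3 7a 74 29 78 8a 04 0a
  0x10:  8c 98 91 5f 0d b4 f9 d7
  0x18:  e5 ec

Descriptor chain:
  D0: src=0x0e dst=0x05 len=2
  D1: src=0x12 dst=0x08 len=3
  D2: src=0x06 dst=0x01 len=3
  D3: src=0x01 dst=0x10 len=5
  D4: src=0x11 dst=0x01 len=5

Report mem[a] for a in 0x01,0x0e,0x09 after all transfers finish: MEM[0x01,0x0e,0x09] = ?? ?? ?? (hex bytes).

MEM[0x01,0x0e,0x09] = 9c 04 5f

D0: mem[0x05..0x06] <- [04 0a]
D1: mem[0x08..0x0a] <- [91 5f 0d]
D2: mem[0x01..0x03] <- [0a 9c 91]
D3: mem[0x10..0x14] <- [0a 9c 91 0d 04]
D4: mem[0x01..0x05] <- [9c 91 0d 04 b4]
query mem[0x01]=0x9c, mem[0x0e]=0x04, mem[0x09]=0x5f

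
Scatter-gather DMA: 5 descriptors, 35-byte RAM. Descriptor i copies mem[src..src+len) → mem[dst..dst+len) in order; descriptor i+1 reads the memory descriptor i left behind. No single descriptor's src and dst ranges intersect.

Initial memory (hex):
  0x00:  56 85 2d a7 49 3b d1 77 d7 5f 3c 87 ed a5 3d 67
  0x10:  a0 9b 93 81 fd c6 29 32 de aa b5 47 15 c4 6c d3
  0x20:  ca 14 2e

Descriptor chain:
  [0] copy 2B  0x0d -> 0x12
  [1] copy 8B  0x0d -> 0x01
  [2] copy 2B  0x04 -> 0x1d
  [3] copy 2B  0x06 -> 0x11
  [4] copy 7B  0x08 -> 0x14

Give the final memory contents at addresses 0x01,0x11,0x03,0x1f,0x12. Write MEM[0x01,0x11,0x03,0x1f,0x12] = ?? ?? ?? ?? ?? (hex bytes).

#0 dst[0x12+2] := {0xa5,0x3d}
#1 dst[0x01+8] := {0xa5,0x3d,0x67,0xa0,0x9b,0xa5,0x3d,0xfd}
#2 dst[0x1d+2] := {0xa0,0x9b}
#3 dst[0x11+2] := {0xa5,0x3d}
#4 dst[0x14+7] := {0xfd,0x5f,0x3c,0x87,0xed,0xa5,0x3d}
query mem[0x01]=0xa5, mem[0x11]=0xa5, mem[0x03]=0x67, mem[0x1f]=0xd3, mem[0x12]=0x3d

MEM[0x01,0x11,0x03,0x1f,0x12] = a5 a5 67 d3 3d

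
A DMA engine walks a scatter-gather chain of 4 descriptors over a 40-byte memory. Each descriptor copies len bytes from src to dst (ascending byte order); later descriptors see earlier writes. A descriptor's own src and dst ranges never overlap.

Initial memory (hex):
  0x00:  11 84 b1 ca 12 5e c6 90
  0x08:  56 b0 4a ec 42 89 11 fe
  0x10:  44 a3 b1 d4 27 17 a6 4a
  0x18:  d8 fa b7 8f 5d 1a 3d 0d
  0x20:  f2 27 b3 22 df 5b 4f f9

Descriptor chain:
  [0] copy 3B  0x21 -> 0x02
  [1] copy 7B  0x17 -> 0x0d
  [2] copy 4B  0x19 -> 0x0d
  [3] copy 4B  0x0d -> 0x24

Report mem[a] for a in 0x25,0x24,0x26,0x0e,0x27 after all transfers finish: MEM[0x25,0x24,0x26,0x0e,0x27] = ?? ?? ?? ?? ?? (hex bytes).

D0: mem[0x02..0x04] <- [27 b3 22]
D1: mem[0x0d..0x13] <- [4a d8 fa b7 8f 5d 1a]
D2: mem[0x0d..0x10] <- [fa b7 8f 5d]
D3: mem[0x24..0x27] <- [fa b7 8f 5d]
query mem[0x25]=0xb7, mem[0x24]=0xfa, mem[0x26]=0x8f, mem[0x0e]=0xb7, mem[0x27]=0x5d

MEM[0x25,0x24,0x26,0x0e,0x27] = b7 fa 8f b7 5d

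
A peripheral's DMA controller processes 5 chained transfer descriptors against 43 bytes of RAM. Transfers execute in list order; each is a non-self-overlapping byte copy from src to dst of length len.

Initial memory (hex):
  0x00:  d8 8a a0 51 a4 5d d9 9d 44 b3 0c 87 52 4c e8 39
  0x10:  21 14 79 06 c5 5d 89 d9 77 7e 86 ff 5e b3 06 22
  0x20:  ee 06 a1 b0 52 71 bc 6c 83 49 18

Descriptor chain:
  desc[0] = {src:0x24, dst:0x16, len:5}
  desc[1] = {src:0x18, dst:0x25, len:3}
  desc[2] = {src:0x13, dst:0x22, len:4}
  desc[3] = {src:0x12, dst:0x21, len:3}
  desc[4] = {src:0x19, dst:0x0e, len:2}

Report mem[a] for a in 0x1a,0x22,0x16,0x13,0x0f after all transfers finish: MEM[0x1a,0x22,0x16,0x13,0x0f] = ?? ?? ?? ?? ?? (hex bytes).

#0 dst[0x16+5] := {0x52,0x71,0xbc,0x6c,0x83}
#1 dst[0x25+3] := {0xbc,0x6c,0x83}
#2 dst[0x22+4] := {0x06,0xc5,0x5d,0x52}
#3 dst[0x21+3] := {0x79,0x06,0xc5}
#4 dst[0x0e+2] := {0x6c,0x83}
query mem[0x1a]=0x83, mem[0x22]=0x06, mem[0x16]=0x52, mem[0x13]=0x06, mem[0x0f]=0x83

MEM[0x1a,0x22,0x16,0x13,0x0f] = 83 06 52 06 83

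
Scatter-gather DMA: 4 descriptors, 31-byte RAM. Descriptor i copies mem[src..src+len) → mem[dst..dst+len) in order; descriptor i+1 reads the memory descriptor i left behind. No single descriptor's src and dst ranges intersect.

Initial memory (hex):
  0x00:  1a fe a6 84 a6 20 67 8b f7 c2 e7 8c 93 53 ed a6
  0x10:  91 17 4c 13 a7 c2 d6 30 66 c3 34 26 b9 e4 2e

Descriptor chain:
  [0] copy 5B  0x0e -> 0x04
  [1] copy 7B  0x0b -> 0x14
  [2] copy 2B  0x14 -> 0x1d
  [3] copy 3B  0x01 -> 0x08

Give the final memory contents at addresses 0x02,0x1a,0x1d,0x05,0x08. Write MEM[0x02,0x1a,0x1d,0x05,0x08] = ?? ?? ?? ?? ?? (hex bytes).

MEM[0x02,0x1a,0x1d,0x05,0x08] = a6 17 8c a6 fe

#0 dst[0x04+5] := {0xed,0xa6,0x91,0x17,0x4c}
#1 dst[0x14+7] := {0x8c,0x93,0x53,0xed,0xa6,0x91,0x17}
#2 dst[0x1d+2] := {0x8c,0x93}
#3 dst[0x08+3] := {0xfe,0xa6,0x84}
query mem[0x02]=0xa6, mem[0x1a]=0x17, mem[0x1d]=0x8c, mem[0x05]=0xa6, mem[0x08]=0xfe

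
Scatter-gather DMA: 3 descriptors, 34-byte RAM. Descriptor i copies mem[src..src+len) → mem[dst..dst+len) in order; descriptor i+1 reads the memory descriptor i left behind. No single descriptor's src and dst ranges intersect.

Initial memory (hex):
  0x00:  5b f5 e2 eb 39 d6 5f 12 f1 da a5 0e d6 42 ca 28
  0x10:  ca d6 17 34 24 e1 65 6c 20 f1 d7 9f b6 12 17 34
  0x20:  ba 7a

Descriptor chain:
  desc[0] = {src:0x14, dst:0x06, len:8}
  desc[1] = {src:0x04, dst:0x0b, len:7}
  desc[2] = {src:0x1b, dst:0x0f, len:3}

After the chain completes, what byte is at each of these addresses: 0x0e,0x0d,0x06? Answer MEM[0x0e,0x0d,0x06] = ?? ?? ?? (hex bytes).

[0] 0x14->0x06 len=8 : 24 e1 65 6c 20 f1 d7 9f
[1] 0x04->0x0b len=7 : 39 d6 24 e1 65 6c 20
[2] 0x1b->0x0f len=3 : 9f b6 12
query mem[0x0e]=0xe1, mem[0x0d]=0x24, mem[0x06]=0x24

MEM[0x0e,0x0d,0x06] = e1 24 24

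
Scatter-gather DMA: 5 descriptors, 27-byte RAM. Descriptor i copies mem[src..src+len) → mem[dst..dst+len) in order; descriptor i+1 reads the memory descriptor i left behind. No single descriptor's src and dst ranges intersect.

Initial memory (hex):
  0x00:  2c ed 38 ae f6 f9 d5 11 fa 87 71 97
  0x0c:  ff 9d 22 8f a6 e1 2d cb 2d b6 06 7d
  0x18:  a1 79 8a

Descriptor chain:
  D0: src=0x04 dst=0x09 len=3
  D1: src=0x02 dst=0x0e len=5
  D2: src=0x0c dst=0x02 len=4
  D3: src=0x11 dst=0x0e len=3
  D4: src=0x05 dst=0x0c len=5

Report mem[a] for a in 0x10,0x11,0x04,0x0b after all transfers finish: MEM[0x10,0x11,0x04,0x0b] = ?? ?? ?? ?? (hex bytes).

MEM[0x10,0x11,0x04,0x0b] = f6 f9 38 d5

#0 dst[0x09+3] := {0xf6,0xf9,0xd5}
#1 dst[0x0e+5] := {0x38,0xae,0xf6,0xf9,0xd5}
#2 dst[0x02+4] := {0xff,0x9d,0x38,0xae}
#3 dst[0x0e+3] := {0xf9,0xd5,0xcb}
#4 dst[0x0c+5] := {0xae,0xd5,0x11,0xfa,0xf6}
query mem[0x10]=0xf6, mem[0x11]=0xf9, mem[0x04]=0x38, mem[0x0b]=0xd5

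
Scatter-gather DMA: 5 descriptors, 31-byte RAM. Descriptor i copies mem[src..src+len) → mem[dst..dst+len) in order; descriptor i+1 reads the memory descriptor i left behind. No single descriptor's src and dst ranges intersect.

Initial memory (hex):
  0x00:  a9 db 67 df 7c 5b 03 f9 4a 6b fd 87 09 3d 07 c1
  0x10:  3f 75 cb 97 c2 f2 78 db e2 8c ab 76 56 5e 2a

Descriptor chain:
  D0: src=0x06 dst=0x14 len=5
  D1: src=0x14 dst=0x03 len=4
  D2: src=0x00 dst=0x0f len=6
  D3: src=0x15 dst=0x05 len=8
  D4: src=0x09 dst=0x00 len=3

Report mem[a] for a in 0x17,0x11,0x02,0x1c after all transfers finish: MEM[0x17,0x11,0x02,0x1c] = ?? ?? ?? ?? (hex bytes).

[0] 0x06->0x14 len=5 : 03 f9 4a 6b fd
[1] 0x14->0x03 len=4 : 03 f9 4a 6b
[2] 0x00->0x0f len=6 : a9 db 67 03 f9 4a
[3] 0x15->0x05 len=8 : f9 4a 6b fd 8c ab 76 56
[4] 0x09->0x00 len=3 : 8c ab 76
query mem[0x17]=0x6b, mem[0x11]=0x67, mem[0x02]=0x76, mem[0x1c]=0x56

MEM[0x17,0x11,0x02,0x1c] = 6b 67 76 56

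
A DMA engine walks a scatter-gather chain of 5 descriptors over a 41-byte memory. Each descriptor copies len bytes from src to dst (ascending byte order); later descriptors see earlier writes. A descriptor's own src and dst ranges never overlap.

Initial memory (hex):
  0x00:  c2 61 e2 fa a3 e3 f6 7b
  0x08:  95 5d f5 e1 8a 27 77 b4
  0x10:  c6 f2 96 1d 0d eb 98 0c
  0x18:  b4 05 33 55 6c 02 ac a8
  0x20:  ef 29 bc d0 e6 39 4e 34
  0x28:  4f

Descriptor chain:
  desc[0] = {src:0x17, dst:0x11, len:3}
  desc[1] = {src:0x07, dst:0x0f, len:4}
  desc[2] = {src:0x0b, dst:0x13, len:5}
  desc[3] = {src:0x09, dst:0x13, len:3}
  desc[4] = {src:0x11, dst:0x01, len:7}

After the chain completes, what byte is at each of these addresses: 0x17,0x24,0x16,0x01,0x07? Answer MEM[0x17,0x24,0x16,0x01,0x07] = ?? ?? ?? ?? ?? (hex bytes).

D0: mem[0x11..0x13] <- [0c b4 05]
D1: mem[0x0f..0x12] <- [7b 95 5d f5]
D2: mem[0x13..0x17] <- [e1 8a 27 77 7b]
D3: mem[0x13..0x15] <- [5d f5 e1]
D4: mem[0x01..0x07] <- [5d f5 5d f5 e1 77 7b]
query mem[0x17]=0x7b, mem[0x24]=0xe6, mem[0x16]=0x77, mem[0x01]=0x5d, mem[0x07]=0x7b

MEM[0x17,0x24,0x16,0x01,0x07] = 7b e6 77 5d 7b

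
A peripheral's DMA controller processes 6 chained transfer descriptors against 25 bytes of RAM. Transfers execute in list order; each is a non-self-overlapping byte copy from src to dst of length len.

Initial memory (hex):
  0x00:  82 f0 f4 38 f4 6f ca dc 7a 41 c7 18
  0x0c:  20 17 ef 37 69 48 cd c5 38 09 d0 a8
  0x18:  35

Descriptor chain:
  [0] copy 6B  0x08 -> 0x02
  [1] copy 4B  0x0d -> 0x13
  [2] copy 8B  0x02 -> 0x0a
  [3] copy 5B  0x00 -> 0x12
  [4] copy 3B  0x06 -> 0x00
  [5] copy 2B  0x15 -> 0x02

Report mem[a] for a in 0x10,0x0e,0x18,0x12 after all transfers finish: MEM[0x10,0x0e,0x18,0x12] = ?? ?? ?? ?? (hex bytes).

MEM[0x10,0x0e,0x18,0x12] = 7a 20 35 82

#0 dst[0x02+6] := {0x7a,0x41,0xc7,0x18,0x20,0x17}
#1 dst[0x13+4] := {0x17,0xef,0x37,0x69}
#2 dst[0x0a+8] := {0x7a,0x41,0xc7,0x18,0x20,0x17,0x7a,0x41}
#3 dst[0x12+5] := {0x82,0xf0,0x7a,0x41,0xc7}
#4 dst[0x00+3] := {0x20,0x17,0x7a}
#5 dst[0x02+2] := {0x41,0xc7}
query mem[0x10]=0x7a, mem[0x0e]=0x20, mem[0x18]=0x35, mem[0x12]=0x82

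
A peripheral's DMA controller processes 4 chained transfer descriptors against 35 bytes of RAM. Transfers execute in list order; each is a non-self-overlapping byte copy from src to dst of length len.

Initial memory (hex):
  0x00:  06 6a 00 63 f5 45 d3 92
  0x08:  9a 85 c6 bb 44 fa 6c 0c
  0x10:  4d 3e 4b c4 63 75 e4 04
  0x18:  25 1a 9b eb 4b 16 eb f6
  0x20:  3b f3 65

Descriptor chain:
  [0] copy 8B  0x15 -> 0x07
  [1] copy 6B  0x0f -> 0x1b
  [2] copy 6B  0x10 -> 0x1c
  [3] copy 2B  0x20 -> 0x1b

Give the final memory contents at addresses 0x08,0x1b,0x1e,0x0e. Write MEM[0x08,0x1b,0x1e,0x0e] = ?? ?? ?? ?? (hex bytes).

MEM[0x08,0x1b,0x1e,0x0e] = e4 63 4b 4b

  after D0: wrote 8B at 0x07 = 75e404251a9beb4b
  after D1: wrote 6B at 0x1b = 0c4d3e4bc463
  after D2: wrote 6B at 0x1c = 4d3e4bc46375
  after D3: wrote 2B at 0x1b = 6375
query mem[0x08]=0xe4, mem[0x1b]=0x63, mem[0x1e]=0x4b, mem[0x0e]=0x4b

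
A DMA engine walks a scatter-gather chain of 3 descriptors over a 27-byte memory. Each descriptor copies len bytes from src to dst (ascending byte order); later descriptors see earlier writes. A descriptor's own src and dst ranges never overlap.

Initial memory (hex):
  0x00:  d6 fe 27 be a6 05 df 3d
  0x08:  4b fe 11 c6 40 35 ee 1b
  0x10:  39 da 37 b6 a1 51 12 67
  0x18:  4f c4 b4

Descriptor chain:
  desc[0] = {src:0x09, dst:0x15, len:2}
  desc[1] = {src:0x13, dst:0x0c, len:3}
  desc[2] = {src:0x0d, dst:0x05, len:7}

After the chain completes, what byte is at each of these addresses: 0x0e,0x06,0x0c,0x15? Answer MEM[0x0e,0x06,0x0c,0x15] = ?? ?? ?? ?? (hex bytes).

MEM[0x0e,0x06,0x0c,0x15] = fe fe b6 fe

D0: mem[0x15..0x16] <- [fe 11]
D1: mem[0x0c..0x0e] <- [b6 a1 fe]
D2: mem[0x05..0x0b] <- [a1 fe 1b 39 da 37 b6]
query mem[0x0e]=0xfe, mem[0x06]=0xfe, mem[0x0c]=0xb6, mem[0x15]=0xfe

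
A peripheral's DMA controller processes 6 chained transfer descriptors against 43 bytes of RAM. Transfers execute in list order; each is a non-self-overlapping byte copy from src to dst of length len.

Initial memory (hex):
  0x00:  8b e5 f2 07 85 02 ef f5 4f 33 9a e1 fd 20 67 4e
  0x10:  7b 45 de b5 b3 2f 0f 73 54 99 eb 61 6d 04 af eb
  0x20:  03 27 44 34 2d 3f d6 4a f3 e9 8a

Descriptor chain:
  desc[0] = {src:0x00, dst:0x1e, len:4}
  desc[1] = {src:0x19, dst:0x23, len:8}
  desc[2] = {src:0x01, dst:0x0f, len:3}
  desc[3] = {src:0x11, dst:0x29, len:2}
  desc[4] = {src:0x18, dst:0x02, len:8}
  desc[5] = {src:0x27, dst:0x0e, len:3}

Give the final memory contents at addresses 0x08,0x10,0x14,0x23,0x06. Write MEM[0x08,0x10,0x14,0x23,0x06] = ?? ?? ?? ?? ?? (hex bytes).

D0: mem[0x1e..0x21] <- [8b e5 f2 07]
D1: mem[0x23..0x2a] <- [99 eb 61 6d 04 8b e5 f2]
D2: mem[0x0f..0x11] <- [e5 f2 07]
D3: mem[0x29..0x2a] <- [07 de]
D4: mem[0x02..0x09] <- [54 99 eb 61 6d 04 8b e5]
D5: mem[0x0e..0x10] <- [04 8b 07]
query mem[0x08]=0x8b, mem[0x10]=0x07, mem[0x14]=0xb3, mem[0x23]=0x99, mem[0x06]=0x6d

MEM[0x08,0x10,0x14,0x23,0x06] = 8b 07 b3 99 6d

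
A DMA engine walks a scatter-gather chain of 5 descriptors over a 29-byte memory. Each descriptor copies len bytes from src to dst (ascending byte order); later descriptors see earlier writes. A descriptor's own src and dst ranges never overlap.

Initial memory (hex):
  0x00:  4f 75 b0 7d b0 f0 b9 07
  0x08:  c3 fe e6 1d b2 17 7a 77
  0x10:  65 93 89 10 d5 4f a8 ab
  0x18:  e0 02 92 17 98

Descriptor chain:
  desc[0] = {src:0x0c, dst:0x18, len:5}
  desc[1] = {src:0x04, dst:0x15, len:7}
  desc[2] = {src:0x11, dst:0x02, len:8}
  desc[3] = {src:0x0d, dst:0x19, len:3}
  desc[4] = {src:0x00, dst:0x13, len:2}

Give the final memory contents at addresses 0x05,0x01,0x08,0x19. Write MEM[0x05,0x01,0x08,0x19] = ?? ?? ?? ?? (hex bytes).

MEM[0x05,0x01,0x08,0x19] = d5 75 b9 17

  after D0: wrote 5B at 0x18 = b2177a7765
  after D1: wrote 7B at 0x15 = b0f0b907c3fee6
  after D2: wrote 8B at 0x02 = 938910d5b0f0b907
  after D3: wrote 3B at 0x19 = 177a77
  after D4: wrote 2B at 0x13 = 4f75
query mem[0x05]=0xd5, mem[0x01]=0x75, mem[0x08]=0xb9, mem[0x19]=0x17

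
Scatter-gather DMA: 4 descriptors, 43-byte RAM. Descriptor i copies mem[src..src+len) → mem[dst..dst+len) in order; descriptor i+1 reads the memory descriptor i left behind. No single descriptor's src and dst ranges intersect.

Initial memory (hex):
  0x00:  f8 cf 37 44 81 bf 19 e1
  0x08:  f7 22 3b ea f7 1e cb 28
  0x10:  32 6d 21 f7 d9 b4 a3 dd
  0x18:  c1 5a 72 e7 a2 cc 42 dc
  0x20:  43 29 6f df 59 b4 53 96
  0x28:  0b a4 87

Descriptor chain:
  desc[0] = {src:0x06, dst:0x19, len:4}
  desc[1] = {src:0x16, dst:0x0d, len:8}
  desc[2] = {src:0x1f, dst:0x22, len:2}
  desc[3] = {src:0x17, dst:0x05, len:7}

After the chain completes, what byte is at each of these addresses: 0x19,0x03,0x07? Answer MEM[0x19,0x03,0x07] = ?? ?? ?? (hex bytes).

MEM[0x19,0x03,0x07] = 19 44 19

[0] 0x06->0x19 len=4 : 19 e1 f7 22
[1] 0x16->0x0d len=8 : a3 dd c1 19 e1 f7 22 cc
[2] 0x1f->0x22 len=2 : dc 43
[3] 0x17->0x05 len=7 : dd c1 19 e1 f7 22 cc
query mem[0x19]=0x19, mem[0x03]=0x44, mem[0x07]=0x19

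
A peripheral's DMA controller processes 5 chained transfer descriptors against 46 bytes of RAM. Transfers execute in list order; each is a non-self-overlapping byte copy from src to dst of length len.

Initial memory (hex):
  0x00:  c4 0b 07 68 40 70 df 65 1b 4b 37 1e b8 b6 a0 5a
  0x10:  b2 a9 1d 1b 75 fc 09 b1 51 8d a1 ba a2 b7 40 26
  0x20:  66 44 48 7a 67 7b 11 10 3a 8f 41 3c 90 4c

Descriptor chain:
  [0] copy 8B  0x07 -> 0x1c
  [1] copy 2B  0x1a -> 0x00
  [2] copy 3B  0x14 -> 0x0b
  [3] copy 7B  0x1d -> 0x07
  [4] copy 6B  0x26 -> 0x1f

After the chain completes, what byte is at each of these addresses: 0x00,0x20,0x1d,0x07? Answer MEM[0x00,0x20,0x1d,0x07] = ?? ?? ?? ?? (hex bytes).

MEM[0x00,0x20,0x1d,0x07] = a1 10 1b 1b

  after D0: wrote 8B at 0x1c = 651b4b371eb8b6a0
  after D1: wrote 2B at 0x00 = a1ba
  after D2: wrote 3B at 0x0b = 75fc09
  after D3: wrote 7B at 0x07 = 1b4b371eb8b6a0
  after D4: wrote 6B at 0x1f = 11103a8f413c
query mem[0x00]=0xa1, mem[0x20]=0x10, mem[0x1d]=0x1b, mem[0x07]=0x1b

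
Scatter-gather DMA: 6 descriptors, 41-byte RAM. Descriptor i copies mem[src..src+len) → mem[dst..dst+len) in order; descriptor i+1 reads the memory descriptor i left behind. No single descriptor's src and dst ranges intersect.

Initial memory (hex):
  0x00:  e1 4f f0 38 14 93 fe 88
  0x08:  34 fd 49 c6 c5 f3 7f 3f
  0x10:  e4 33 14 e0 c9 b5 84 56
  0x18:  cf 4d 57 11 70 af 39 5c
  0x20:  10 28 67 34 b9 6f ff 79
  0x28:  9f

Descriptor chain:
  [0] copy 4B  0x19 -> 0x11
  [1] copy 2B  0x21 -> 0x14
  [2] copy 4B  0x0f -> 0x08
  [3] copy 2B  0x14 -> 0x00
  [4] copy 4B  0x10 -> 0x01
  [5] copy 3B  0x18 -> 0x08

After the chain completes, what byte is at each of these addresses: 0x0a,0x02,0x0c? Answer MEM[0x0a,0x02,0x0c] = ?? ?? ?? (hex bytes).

#0 dst[0x11+4] := {0x4d,0x57,0x11,0x70}
#1 dst[0x14+2] := {0x28,0x67}
#2 dst[0x08+4] := {0x3f,0xe4,0x4d,0x57}
#3 dst[0x00+2] := {0x28,0x67}
#4 dst[0x01+4] := {0xe4,0x4d,0x57,0x11}
#5 dst[0x08+3] := {0xcf,0x4d,0x57}
query mem[0x0a]=0x57, mem[0x02]=0x4d, mem[0x0c]=0xc5

MEM[0x0a,0x02,0x0c] = 57 4d c5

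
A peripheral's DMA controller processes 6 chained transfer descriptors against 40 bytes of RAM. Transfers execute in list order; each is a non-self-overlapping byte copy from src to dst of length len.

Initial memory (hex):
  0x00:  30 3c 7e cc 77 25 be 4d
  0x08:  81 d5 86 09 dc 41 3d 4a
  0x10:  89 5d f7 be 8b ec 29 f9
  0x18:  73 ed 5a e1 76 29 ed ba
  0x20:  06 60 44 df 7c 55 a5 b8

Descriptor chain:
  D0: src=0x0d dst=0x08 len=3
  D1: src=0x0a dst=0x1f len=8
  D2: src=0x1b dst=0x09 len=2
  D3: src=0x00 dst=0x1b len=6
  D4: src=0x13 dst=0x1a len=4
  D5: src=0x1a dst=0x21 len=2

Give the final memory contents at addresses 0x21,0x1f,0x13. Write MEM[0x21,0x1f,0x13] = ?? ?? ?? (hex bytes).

[0] 0x0d->0x08 len=3 : 41 3d 4a
[1] 0x0a->0x1f len=8 : 4a 09 dc 41 3d 4a 89 5d
[2] 0x1b->0x09 len=2 : e1 76
[3] 0x00->0x1b len=6 : 30 3c 7e cc 77 25
[4] 0x13->0x1a len=4 : be 8b ec 29
[5] 0x1a->0x21 len=2 : be 8b
query mem[0x21]=0xbe, mem[0x1f]=0x77, mem[0x13]=0xbe

MEM[0x21,0x1f,0x13] = be 77 be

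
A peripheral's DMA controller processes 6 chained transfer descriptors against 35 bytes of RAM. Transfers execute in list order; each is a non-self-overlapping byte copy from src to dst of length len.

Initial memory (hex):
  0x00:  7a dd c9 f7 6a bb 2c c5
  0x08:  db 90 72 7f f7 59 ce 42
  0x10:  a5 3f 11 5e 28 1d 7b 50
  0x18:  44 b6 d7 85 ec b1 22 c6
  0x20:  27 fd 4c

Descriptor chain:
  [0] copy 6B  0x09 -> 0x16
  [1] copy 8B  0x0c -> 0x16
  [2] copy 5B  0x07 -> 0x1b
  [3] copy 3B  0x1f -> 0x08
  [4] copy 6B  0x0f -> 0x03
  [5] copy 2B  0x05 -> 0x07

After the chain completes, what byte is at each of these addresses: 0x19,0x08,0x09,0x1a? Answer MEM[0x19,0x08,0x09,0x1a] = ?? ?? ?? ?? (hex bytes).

MEM[0x19,0x08,0x09,0x1a] = 42 11 27 a5

[0] 0x09->0x16 len=6 : 90 72 7f f7 59 ce
[1] 0x0c->0x16 len=8 : f7 59 ce 42 a5 3f 11 5e
[2] 0x07->0x1b len=5 : c5 db 90 72 7f
[3] 0x1f->0x08 len=3 : 7f 27 fd
[4] 0x0f->0x03 len=6 : 42 a5 3f 11 5e 28
[5] 0x05->0x07 len=2 : 3f 11
query mem[0x19]=0x42, mem[0x08]=0x11, mem[0x09]=0x27, mem[0x1a]=0xa5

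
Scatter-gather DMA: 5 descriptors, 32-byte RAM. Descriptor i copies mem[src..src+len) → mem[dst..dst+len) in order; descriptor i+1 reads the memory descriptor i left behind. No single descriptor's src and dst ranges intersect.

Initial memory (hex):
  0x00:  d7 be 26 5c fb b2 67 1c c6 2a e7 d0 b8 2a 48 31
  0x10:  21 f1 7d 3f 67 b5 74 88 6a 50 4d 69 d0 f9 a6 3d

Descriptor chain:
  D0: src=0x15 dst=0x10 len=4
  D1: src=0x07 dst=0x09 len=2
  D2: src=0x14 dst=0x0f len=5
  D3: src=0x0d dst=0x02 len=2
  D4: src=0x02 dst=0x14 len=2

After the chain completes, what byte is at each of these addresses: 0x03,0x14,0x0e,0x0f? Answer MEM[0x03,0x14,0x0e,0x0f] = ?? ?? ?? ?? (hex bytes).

#0 dst[0x10+4] := {0xb5,0x74,0x88,0x6a}
#1 dst[0x09+2] := {0x1c,0xc6}
#2 dst[0x0f+5] := {0x67,0xb5,0x74,0x88,0x6a}
#3 dst[0x02+2] := {0x2a,0x48}
#4 dst[0x14+2] := {0x2a,0x48}
query mem[0x03]=0x48, mem[0x14]=0x2a, mem[0x0e]=0x48, mem[0x0f]=0x67

MEM[0x03,0x14,0x0e,0x0f] = 48 2a 48 67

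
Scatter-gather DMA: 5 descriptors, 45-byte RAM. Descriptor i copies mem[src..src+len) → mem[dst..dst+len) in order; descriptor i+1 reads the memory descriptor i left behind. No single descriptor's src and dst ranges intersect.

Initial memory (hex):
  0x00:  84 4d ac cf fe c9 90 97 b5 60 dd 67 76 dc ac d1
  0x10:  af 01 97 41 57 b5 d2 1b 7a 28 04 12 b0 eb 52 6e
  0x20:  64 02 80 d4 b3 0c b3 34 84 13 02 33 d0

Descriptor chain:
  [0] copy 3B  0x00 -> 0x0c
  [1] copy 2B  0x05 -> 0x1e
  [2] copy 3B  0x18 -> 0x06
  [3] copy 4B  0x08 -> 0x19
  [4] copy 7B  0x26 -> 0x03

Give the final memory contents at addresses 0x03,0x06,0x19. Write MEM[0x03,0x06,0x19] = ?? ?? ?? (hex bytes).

MEM[0x03,0x06,0x19] = b3 13 04

D0: mem[0x0c..0x0e] <- [84 4d ac]
D1: mem[0x1e..0x1f] <- [c9 90]
D2: mem[0x06..0x08] <- [7a 28 04]
D3: mem[0x19..0x1c] <- [04 60 dd 67]
D4: mem[0x03..0x09] <- [b3 34 84 13 02 33 d0]
query mem[0x03]=0xb3, mem[0x06]=0x13, mem[0x19]=0x04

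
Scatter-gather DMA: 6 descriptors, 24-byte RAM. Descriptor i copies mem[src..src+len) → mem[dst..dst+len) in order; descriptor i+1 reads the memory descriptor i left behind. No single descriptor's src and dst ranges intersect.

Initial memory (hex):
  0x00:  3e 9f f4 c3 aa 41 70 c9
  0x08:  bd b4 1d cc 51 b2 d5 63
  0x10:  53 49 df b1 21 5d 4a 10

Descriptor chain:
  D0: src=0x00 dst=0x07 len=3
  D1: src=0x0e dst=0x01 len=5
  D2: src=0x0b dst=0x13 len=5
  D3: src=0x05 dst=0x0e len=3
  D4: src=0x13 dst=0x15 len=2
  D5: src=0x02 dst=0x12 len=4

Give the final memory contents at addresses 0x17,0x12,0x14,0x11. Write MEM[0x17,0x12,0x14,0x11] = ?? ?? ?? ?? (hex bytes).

  after D0: wrote 3B at 0x07 = 3e9ff4
  after D1: wrote 5B at 0x01 = d5635349df
  after D2: wrote 5B at 0x13 = cc51b2d563
  after D3: wrote 3B at 0x0e = df703e
  after D4: wrote 2B at 0x15 = cc51
  after D5: wrote 4B at 0x12 = 635349df
query mem[0x17]=0x63, mem[0x12]=0x63, mem[0x14]=0x49, mem[0x11]=0x49

MEM[0x17,0x12,0x14,0x11] = 63 63 49 49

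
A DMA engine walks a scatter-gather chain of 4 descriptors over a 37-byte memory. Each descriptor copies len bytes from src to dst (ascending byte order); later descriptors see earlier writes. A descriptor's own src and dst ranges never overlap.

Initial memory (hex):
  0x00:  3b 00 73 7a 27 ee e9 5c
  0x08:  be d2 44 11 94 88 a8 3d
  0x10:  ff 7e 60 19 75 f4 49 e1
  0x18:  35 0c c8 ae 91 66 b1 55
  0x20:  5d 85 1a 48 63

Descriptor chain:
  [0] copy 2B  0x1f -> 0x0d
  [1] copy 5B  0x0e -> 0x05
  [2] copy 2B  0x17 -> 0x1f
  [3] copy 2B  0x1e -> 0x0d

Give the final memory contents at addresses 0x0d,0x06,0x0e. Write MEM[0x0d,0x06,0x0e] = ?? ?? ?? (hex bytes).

MEM[0x0d,0x06,0x0e] = b1 3d e1

  after D0: wrote 2B at 0x0d = 555d
  after D1: wrote 5B at 0x05 = 5d3dff7e60
  after D2: wrote 2B at 0x1f = e135
  after D3: wrote 2B at 0x0d = b1e1
query mem[0x0d]=0xb1, mem[0x06]=0x3d, mem[0x0e]=0xe1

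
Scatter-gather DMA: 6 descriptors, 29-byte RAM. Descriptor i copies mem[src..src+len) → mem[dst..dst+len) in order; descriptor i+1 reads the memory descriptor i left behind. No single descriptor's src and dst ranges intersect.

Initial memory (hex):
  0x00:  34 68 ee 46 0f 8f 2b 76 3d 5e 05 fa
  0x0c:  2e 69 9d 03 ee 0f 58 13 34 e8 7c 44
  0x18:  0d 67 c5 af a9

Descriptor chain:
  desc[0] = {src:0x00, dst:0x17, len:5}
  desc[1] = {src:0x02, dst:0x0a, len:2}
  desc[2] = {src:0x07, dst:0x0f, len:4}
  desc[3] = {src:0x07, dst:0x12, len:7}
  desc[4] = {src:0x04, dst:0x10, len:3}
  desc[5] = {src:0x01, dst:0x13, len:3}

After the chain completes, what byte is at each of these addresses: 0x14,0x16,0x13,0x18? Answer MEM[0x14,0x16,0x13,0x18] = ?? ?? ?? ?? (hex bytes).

[0] 0x00->0x17 len=5 : 34 68 ee 46 0f
[1] 0x02->0x0a len=2 : ee 46
[2] 0x07->0x0f len=4 : 76 3d 5e ee
[3] 0x07->0x12 len=7 : 76 3d 5e ee 46 2e 69
[4] 0x04->0x10 len=3 : 0f 8f 2b
[5] 0x01->0x13 len=3 : 68 ee 46
query mem[0x14]=0xee, mem[0x16]=0x46, mem[0x13]=0x68, mem[0x18]=0x69

MEM[0x14,0x16,0x13,0x18] = ee 46 68 69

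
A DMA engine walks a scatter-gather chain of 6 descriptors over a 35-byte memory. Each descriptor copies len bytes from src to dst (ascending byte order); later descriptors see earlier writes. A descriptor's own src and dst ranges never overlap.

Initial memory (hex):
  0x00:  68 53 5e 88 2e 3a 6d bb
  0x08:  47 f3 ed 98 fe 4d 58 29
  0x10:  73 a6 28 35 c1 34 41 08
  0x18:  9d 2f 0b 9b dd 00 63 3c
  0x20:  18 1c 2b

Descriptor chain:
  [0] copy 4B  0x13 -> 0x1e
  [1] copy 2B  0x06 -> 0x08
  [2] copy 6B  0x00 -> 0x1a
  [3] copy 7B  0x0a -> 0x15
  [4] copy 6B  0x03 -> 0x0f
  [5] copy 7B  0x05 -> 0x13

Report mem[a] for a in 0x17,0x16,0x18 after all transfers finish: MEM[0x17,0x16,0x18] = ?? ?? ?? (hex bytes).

[0] 0x13->0x1e len=4 : 35 c1 34 41
[1] 0x06->0x08 len=2 : 6d bb
[2] 0x00->0x1a len=6 : 68 53 5e 88 2e 3a
[3] 0x0a->0x15 len=7 : ed 98 fe 4d 58 29 73
[4] 0x03->0x0f len=6 : 88 2e 3a 6d bb 6d
[5] 0x05->0x13 len=7 : 3a 6d bb 6d bb ed 98
query mem[0x17]=0xbb, mem[0x16]=0x6d, mem[0x18]=0xed

MEM[0x17,0x16,0x18] = bb 6d ed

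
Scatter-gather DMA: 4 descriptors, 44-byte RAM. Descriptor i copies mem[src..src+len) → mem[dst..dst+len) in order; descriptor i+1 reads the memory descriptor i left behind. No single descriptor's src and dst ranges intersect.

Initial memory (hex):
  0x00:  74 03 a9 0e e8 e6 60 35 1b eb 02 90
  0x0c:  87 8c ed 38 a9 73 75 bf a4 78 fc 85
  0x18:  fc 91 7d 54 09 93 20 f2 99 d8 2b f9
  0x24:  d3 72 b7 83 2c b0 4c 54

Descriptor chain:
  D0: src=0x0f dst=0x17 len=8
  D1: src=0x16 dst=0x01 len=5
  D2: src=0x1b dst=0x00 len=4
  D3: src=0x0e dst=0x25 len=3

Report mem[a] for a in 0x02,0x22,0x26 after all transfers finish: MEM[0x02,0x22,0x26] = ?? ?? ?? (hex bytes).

  after D0: wrote 8B at 0x17 = 38a97375bfa478fc
  after D1: wrote 5B at 0x01 = fc38a97375
  after D2: wrote 4B at 0x00 = bfa478fc
  after D3: wrote 3B at 0x25 = ed38a9
query mem[0x02]=0x78, mem[0x22]=0x2b, mem[0x26]=0x38

MEM[0x02,0x22,0x26] = 78 2b 38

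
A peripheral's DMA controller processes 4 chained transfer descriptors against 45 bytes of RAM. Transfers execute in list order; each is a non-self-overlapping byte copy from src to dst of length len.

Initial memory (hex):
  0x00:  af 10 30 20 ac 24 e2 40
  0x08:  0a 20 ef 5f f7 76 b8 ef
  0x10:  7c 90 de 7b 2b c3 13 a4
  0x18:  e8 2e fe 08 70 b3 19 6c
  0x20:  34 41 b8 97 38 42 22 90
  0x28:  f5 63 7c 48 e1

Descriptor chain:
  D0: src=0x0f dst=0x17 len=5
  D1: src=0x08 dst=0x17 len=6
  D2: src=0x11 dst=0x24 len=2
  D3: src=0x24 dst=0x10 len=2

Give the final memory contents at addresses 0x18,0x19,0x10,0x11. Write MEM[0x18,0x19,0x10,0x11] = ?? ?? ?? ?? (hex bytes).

D0: mem[0x17..0x1b] <- [ef 7c 90 de 7b]
D1: mem[0x17..0x1c] <- [0a 20 ef 5f f7 76]
D2: mem[0x24..0x25] <- [90 de]
D3: mem[0x10..0x11] <- [90 de]
query mem[0x18]=0x20, mem[0x19]=0xef, mem[0x10]=0x90, mem[0x11]=0xde

MEM[0x18,0x19,0x10,0x11] = 20 ef 90 de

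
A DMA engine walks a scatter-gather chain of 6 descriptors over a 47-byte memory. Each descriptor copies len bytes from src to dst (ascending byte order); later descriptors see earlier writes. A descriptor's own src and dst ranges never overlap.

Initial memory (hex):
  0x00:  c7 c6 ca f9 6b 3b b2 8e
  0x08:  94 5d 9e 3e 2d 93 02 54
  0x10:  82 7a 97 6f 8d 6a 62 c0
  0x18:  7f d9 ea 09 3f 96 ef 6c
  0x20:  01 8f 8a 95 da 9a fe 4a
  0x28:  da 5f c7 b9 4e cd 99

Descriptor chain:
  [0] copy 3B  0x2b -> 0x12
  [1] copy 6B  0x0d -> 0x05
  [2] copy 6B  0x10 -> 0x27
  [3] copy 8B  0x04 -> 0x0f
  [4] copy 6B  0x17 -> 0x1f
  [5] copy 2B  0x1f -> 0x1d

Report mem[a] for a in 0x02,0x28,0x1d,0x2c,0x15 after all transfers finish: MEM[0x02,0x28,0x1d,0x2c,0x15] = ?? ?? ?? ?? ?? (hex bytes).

MEM[0x02,0x28,0x1d,0x2c,0x15] = ca 7a c0 6a b9

[0] 0x2b->0x12 len=3 : b9 4e cd
[1] 0x0d->0x05 len=6 : 93 02 54 82 7a b9
[2] 0x10->0x27 len=6 : 82 7a b9 4e cd 6a
[3] 0x04->0x0f len=8 : 6b 93 02 54 82 7a b9 3e
[4] 0x17->0x1f len=6 : c0 7f d9 ea 09 3f
[5] 0x1f->0x1d len=2 : c0 7f
query mem[0x02]=0xca, mem[0x28]=0x7a, mem[0x1d]=0xc0, mem[0x2c]=0x6a, mem[0x15]=0xb9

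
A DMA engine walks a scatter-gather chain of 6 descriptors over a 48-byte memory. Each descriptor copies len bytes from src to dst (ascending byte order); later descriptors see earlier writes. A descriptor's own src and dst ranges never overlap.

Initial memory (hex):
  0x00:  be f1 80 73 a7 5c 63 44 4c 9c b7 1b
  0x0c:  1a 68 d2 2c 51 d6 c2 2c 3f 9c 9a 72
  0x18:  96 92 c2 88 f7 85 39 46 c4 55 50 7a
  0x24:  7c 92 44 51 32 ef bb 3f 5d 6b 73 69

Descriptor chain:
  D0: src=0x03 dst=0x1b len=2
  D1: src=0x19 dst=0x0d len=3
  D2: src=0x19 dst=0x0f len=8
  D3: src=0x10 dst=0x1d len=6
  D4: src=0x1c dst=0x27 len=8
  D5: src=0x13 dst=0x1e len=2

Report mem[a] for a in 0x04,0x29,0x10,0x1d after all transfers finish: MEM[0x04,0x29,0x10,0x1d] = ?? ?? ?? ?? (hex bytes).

D0: mem[0x1b..0x1c] <- [73 a7]
D1: mem[0x0d..0x0f] <- [92 c2 73]
D2: mem[0x0f..0x16] <- [92 c2 73 a7 85 39 46 c4]
D3: mem[0x1d..0x22] <- [c2 73 a7 85 39 46]
D4: mem[0x27..0x2e] <- [a7 c2 73 a7 85 39 46 7a]
D5: mem[0x1e..0x1f] <- [85 39]
query mem[0x04]=0xa7, mem[0x29]=0x73, mem[0x10]=0xc2, mem[0x1d]=0xc2

MEM[0x04,0x29,0x10,0x1d] = a7 73 c2 c2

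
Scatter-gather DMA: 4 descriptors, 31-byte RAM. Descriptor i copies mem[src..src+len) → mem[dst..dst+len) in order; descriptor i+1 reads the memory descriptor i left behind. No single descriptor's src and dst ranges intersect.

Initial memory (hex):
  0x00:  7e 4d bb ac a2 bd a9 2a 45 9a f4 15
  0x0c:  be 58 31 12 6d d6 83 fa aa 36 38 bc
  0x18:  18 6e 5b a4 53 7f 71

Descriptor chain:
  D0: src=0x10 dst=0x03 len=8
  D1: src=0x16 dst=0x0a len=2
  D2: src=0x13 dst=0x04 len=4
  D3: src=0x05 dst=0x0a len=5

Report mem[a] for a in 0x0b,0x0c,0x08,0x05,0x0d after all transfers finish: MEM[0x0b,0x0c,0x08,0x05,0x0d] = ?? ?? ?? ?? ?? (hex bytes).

MEM[0x0b,0x0c,0x08,0x05,0x0d] = 36 38 36 aa 36

D0: mem[0x03..0x0a] <- [6d d6 83 fa aa 36 38 bc]
D1: mem[0x0a..0x0b] <- [38 bc]
D2: mem[0x04..0x07] <- [fa aa 36 38]
D3: mem[0x0a..0x0e] <- [aa 36 38 36 38]
query mem[0x0b]=0x36, mem[0x0c]=0x38, mem[0x08]=0x36, mem[0x05]=0xaa, mem[0x0d]=0x36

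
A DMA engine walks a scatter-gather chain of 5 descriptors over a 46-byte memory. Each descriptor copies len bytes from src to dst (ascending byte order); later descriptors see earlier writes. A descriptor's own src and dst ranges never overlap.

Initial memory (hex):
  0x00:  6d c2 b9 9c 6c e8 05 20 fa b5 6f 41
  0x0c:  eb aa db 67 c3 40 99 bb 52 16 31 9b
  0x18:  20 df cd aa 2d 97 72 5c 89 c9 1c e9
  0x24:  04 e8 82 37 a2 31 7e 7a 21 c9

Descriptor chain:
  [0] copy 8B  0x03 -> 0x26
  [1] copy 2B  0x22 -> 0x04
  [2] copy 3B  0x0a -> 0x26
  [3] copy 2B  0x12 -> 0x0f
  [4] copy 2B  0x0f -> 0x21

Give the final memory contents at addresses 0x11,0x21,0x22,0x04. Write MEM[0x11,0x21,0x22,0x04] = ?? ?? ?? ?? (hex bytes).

MEM[0x11,0x21,0x22,0x04] = 40 99 bb 1c

D0: mem[0x26..0x2d] <- [9c 6c e8 05 20 fa b5 6f]
D1: mem[0x04..0x05] <- [1c e9]
D2: mem[0x26..0x28] <- [6f 41 eb]
D3: mem[0x0f..0x10] <- [99 bb]
D4: mem[0x21..0x22] <- [99 bb]
query mem[0x11]=0x40, mem[0x21]=0x99, mem[0x22]=0xbb, mem[0x04]=0x1c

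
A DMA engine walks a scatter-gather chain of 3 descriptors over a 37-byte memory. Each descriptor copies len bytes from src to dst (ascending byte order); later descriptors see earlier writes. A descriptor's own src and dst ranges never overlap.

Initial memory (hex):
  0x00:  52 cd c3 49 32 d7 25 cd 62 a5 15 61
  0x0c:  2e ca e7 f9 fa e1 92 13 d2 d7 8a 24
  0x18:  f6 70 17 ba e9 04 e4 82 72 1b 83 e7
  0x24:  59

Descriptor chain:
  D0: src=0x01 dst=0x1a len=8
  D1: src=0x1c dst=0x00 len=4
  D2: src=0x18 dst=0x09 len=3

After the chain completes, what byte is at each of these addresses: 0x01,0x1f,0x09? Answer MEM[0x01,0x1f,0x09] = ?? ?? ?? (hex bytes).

MEM[0x01,0x1f,0x09] = 32 25 f6

D0: mem[0x1a..0x21] <- [cd c3 49 32 d7 25 cd 62]
D1: mem[0x00..0x03] <- [49 32 d7 25]
D2: mem[0x09..0x0b] <- [f6 70 cd]
query mem[0x01]=0x32, mem[0x1f]=0x25, mem[0x09]=0xf6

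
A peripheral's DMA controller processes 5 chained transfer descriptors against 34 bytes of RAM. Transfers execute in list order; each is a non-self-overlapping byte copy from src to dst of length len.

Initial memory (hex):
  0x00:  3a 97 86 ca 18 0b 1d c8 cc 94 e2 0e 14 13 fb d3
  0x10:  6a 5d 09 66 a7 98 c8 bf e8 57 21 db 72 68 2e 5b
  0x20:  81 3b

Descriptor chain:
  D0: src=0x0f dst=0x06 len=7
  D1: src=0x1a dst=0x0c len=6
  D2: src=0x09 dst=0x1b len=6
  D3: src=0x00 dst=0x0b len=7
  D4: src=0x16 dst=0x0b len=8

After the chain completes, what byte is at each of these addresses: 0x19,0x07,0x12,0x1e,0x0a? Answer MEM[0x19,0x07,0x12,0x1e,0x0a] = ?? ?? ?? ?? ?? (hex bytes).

MEM[0x19,0x07,0x12,0x1e,0x0a] = 57 6a a7 21 66

[0] 0x0f->0x06 len=7 : d3 6a 5d 09 66 a7 98
[1] 0x1a->0x0c len=6 : 21 db 72 68 2e 5b
[2] 0x09->0x1b len=6 : 09 66 a7 21 db 72
[3] 0x00->0x0b len=7 : 3a 97 86 ca 18 0b d3
[4] 0x16->0x0b len=8 : c8 bf e8 57 21 09 66 a7
query mem[0x19]=0x57, mem[0x07]=0x6a, mem[0x12]=0xa7, mem[0x1e]=0x21, mem[0x0a]=0x66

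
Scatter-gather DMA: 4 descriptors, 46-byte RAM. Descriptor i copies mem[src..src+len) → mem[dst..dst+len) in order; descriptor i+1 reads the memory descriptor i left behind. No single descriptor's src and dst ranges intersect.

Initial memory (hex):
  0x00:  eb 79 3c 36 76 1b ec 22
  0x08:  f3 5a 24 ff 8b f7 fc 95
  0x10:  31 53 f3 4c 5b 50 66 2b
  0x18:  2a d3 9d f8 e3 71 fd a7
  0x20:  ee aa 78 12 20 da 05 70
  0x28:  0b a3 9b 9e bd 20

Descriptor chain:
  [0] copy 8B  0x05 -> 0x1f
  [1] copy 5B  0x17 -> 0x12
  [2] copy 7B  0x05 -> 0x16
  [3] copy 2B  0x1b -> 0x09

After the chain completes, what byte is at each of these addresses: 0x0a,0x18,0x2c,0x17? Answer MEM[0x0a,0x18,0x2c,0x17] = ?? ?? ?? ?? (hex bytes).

#0 dst[0x1f+8] := {0x1b,0xec,0x22,0xf3,0x5a,0x24,0xff,0x8b}
#1 dst[0x12+5] := {0x2b,0x2a,0xd3,0x9d,0xf8}
#2 dst[0x16+7] := {0x1b,0xec,0x22,0xf3,0x5a,0x24,0xff}
#3 dst[0x09+2] := {0x24,0xff}
query mem[0x0a]=0xff, mem[0x18]=0x22, mem[0x2c]=0xbd, mem[0x17]=0xec

MEM[0x0a,0x18,0x2c,0x17] = ff 22 bd ec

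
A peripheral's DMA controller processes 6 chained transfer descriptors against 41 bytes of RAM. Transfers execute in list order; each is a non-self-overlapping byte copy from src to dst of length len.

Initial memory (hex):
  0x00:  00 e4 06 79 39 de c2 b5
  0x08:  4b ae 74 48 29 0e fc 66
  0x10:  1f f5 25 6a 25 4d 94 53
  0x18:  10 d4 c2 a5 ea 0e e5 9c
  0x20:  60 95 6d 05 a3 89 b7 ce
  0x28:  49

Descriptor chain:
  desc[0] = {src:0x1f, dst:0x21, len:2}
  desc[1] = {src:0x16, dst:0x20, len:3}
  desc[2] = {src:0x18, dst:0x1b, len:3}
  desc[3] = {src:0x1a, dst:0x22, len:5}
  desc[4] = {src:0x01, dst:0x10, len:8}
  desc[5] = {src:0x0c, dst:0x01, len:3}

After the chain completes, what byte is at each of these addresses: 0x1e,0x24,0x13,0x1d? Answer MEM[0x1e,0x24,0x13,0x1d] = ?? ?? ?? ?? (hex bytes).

MEM[0x1e,0x24,0x13,0x1d] = e5 d4 39 c2

#0 dst[0x21+2] := {0x9c,0x60}
#1 dst[0x20+3] := {0x94,0x53,0x10}
#2 dst[0x1b+3] := {0x10,0xd4,0xc2}
#3 dst[0x22+5] := {0xc2,0x10,0xd4,0xc2,0xe5}
#4 dst[0x10+8] := {0xe4,0x06,0x79,0x39,0xde,0xc2,0xb5,0x4b}
#5 dst[0x01+3] := {0x29,0x0e,0xfc}
query mem[0x1e]=0xe5, mem[0x24]=0xd4, mem[0x13]=0x39, mem[0x1d]=0xc2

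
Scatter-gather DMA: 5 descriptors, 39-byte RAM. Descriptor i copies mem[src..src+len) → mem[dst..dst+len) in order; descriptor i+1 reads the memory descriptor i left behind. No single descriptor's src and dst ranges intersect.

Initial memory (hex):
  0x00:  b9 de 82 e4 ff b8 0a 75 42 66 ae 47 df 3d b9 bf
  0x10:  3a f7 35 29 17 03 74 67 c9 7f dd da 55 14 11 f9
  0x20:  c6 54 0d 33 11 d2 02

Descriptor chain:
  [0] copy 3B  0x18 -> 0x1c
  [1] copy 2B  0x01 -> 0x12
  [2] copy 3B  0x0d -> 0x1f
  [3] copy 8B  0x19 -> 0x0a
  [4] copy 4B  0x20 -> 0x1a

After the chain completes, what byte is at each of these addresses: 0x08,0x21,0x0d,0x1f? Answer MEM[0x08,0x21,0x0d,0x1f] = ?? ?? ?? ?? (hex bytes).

#0 dst[0x1c+3] := {0xc9,0x7f,0xdd}
#1 dst[0x12+2] := {0xde,0x82}
#2 dst[0x1f+3] := {0x3d,0xb9,0xbf}
#3 dst[0x0a+8] := {0x7f,0xdd,0xda,0xc9,0x7f,0xdd,0x3d,0xb9}
#4 dst[0x1a+4] := {0xb9,0xbf,0x0d,0x33}
query mem[0x08]=0x42, mem[0x21]=0xbf, mem[0x0d]=0xc9, mem[0x1f]=0x3d

MEM[0x08,0x21,0x0d,0x1f] = 42 bf c9 3d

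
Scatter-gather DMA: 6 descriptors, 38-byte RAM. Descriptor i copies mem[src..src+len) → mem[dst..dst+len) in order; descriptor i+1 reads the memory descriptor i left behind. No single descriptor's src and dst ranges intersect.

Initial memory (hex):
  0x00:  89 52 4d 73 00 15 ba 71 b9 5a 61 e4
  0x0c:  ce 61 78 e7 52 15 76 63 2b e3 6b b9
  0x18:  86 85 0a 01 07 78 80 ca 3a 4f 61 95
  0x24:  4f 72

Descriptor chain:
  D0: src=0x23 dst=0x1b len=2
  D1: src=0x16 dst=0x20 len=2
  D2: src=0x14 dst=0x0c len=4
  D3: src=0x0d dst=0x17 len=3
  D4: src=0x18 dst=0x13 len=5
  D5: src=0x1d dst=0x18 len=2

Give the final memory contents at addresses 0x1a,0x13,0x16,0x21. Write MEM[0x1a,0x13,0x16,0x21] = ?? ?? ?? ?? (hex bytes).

MEM[0x1a,0x13,0x16,0x21] = 0a 6b 95 b9

#0 dst[0x1b+2] := {0x95,0x4f}
#1 dst[0x20+2] := {0x6b,0xb9}
#2 dst[0x0c+4] := {0x2b,0xe3,0x6b,0xb9}
#3 dst[0x17+3] := {0xe3,0x6b,0xb9}
#4 dst[0x13+5] := {0x6b,0xb9,0x0a,0x95,0x4f}
#5 dst[0x18+2] := {0x78,0x80}
query mem[0x1a]=0x0a, mem[0x13]=0x6b, mem[0x16]=0x95, mem[0x21]=0xb9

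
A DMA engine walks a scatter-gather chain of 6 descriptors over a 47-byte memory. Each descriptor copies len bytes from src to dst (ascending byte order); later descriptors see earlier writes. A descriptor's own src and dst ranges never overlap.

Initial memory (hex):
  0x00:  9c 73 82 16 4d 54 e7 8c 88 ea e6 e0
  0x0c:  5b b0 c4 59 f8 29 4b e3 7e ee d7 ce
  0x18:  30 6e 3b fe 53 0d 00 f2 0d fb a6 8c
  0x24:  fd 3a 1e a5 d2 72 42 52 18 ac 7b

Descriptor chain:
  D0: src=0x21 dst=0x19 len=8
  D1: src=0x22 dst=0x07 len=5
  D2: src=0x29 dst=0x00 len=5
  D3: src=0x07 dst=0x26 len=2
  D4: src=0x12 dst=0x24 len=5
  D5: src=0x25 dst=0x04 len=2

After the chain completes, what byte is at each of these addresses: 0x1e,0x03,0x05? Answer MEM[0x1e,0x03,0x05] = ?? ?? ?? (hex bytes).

  after D0: wrote 8B at 0x19 = fba68cfd3a1ea5d2
  after D1: wrote 5B at 0x07 = a68cfd3a1e
  after D2: wrote 5B at 0x00 = 72425218ac
  after D3: wrote 2B at 0x26 = a68c
  after D4: wrote 5B at 0x24 = 4be37eeed7
  after D5: wrote 2B at 0x04 = e37e
query mem[0x1e]=0x1e, mem[0x03]=0x18, mem[0x05]=0x7e

MEM[0x1e,0x03,0x05] = 1e 18 7e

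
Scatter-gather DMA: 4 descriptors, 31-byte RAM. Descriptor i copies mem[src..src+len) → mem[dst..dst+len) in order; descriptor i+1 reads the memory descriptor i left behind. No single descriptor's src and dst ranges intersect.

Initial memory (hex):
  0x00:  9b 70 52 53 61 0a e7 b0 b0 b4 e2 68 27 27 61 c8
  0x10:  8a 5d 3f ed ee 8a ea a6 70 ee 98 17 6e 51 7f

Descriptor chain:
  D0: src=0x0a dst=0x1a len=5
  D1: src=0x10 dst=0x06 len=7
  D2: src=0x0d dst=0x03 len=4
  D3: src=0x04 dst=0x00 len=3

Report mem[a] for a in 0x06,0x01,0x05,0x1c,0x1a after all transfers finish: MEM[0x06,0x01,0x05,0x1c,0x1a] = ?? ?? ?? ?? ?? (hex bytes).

#0 dst[0x1a+5] := {0xe2,0x68,0x27,0x27,0x61}
#1 dst[0x06+7] := {0x8a,0x5d,0x3f,0xed,0xee,0x8a,0xea}
#2 dst[0x03+4] := {0x27,0x61,0xc8,0x8a}
#3 dst[0x00+3] := {0x61,0xc8,0x8a}
query mem[0x06]=0x8a, mem[0x01]=0xc8, mem[0x05]=0xc8, mem[0x1c]=0x27, mem[0x1a]=0xe2

MEM[0x06,0x01,0x05,0x1c,0x1a] = 8a c8 c8 27 e2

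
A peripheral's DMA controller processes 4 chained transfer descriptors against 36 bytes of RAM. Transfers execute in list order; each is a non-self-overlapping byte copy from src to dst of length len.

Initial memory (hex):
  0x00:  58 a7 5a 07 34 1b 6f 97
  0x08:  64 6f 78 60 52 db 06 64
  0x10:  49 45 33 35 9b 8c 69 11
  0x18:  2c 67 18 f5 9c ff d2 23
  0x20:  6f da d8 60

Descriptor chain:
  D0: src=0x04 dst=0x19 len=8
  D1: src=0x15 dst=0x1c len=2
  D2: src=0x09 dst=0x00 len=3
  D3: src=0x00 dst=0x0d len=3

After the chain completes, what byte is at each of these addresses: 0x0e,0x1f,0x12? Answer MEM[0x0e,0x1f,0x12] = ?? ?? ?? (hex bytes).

#0 dst[0x19+8] := {0x34,0x1b,0x6f,0x97,0x64,0x6f,0x78,0x60}
#1 dst[0x1c+2] := {0x8c,0x69}
#2 dst[0x00+3] := {0x6f,0x78,0x60}
#3 dst[0x0d+3] := {0x6f,0x78,0x60}
query mem[0x0e]=0x78, mem[0x1f]=0x78, mem[0x12]=0x33

MEM[0x0e,0x1f,0x12] = 78 78 33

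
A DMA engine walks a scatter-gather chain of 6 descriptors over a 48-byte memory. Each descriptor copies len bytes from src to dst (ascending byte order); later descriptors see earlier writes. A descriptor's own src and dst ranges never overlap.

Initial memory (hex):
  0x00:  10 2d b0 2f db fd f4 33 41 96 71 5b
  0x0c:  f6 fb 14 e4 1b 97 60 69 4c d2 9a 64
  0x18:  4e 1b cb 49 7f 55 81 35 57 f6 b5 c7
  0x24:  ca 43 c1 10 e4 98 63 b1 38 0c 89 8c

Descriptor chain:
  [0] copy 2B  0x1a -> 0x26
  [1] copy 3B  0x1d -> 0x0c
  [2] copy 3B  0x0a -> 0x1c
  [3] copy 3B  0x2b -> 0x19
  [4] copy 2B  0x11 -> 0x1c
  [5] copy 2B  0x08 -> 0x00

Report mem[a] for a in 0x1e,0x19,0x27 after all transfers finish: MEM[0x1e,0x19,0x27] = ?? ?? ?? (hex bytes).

[0] 0x1a->0x26 len=2 : cb 49
[1] 0x1d->0x0c len=3 : 55 81 35
[2] 0x0a->0x1c len=3 : 71 5b 55
[3] 0x2b->0x19 len=3 : b1 38 0c
[4] 0x11->0x1c len=2 : 97 60
[5] 0x08->0x00 len=2 : 41 96
query mem[0x1e]=0x55, mem[0x19]=0xb1, mem[0x27]=0x49

MEM[0x1e,0x19,0x27] = 55 b1 49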